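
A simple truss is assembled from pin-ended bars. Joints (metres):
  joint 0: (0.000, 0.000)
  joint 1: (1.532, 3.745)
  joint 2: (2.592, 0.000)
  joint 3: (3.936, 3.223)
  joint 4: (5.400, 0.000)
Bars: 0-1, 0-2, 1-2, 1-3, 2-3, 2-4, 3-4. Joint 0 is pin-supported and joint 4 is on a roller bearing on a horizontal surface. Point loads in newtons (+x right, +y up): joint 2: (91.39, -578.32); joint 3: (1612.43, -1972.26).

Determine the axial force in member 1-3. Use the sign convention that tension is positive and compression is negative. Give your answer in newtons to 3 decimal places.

95.803

N=5 nodes, M=7 members, R=3 reactions → 2N=10, M+R=10
member 0 (0-1): L=4.0462, (cx,cy)=(0.3786,0.9256)
member 1 (0-2): L=2.5920, (cx,cy)=(1.0000,0.0000)
member 2 (1-2): L=3.8921, (cx,cy)=(0.2723,-0.9622)
member 3 (1-3): L=2.4600, (cx,cy)=(0.9772,-0.2122)
member 4 (2-3): L=3.4920, (cx,cy)=(0.3849,0.9230)
member 5 (2-4): L=2.8080, (cx,cy)=(1.0000,0.0000)
member 6 (3-4): L=3.5399, (cx,cy)=(0.4136,-0.9105)
solve A·x = −loads:
  F[0-1] = +137.1657 N (tension)
  F[0-2] = +1651.8859 N (tension)
  F[1-2] = -153.0687 N (compression)
  F[1-3] = +95.8033 N (tension)
  F[2-3] = +786.1634 N (tension)
  F[2-4] = +1216.2301 N (tension)
  F[3-4] = -2940.8167 N (compression)
  Rx@0 = -1703.8200 N
  Ry@0 = -126.9538 N
  Ry@4 = +2677.5338 N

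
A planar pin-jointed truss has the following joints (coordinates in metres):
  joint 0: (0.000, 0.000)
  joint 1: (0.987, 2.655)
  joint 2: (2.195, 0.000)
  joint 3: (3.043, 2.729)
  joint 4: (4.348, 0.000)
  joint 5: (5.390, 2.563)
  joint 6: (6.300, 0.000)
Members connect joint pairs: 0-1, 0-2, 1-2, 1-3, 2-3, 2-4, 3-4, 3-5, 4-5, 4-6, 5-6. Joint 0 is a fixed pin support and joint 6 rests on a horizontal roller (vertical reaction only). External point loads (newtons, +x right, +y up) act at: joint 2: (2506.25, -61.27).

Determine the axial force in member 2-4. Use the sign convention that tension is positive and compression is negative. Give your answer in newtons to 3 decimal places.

N=7 nodes, M=11 members, R=3 reactions → 2N=14, M+R=14
member 0 (0-1): L=2.8325, (cx,cy)=(0.3485,0.9373)
member 1 (0-2): L=2.1950, (cx,cy)=(1.0000,0.0000)
member 2 (1-2): L=2.9169, (cx,cy)=(0.4141,-0.9102)
member 3 (1-3): L=2.0573, (cx,cy)=(0.9994,0.0360)
member 4 (2-3): L=2.8577, (cx,cy)=(0.2967,0.9550)
member 5 (2-4): L=2.1530, (cx,cy)=(1.0000,0.0000)
member 6 (3-4): L=3.0250, (cx,cy)=(0.4314,-0.9022)
member 7 (3-5): L=2.3529, (cx,cy)=(0.9975,-0.0706)
member 8 (4-5): L=2.7667, (cx,cy)=(0.3766,0.9264)
member 9 (4-6): L=1.9520, (cx,cy)=(1.0000,0.0000)
member 10 (5-6): L=2.7198, (cx,cy)=(0.3346,-0.9424)
solve A·x = −loads:
  F[0-1] = -42.5922 N (compression)
  F[0-2] = +2521.0913 N (tension)
  F[1-2] = +42.5767 N (tension)
  F[1-3] = -32.4950 N (compression)
  F[2-3] = +23.5781 N (tension)
  F[2-4] = +25.4775 N (tension)
  F[3-4] = -22.4235 N (compression)
  F[3-5] = -15.8433 N (compression)
  F[4-5] = +21.8374 N (tension)
  F[4-6] = +7.5794 N (tension)
  F[5-6] = -22.6529 N (compression)
  Rx@0 = -2506.2500 N
  Ry@0 = +39.9228 N
  Ry@6 = +21.3472 N

25.477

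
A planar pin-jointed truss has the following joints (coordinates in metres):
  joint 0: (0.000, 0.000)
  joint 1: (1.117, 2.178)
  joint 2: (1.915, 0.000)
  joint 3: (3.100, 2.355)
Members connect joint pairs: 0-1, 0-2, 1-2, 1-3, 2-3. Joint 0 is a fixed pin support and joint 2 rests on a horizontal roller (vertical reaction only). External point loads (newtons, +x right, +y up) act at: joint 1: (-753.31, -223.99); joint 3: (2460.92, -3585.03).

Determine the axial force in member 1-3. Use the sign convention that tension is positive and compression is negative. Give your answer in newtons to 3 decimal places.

N=4 nodes, M=5 members, R=3 reactions → 2N=8, M+R=8
member 0 (0-1): L=2.4477, (cx,cy)=(0.4563,0.8898)
member 1 (0-2): L=1.9150, (cx,cy)=(1.0000,0.0000)
member 2 (1-2): L=2.3196, (cx,cy)=(0.3440,-0.9390)
member 3 (1-3): L=1.9909, (cx,cy)=(0.9960,0.0889)
member 4 (2-3): L=2.6363, (cx,cy)=(0.4495,0.8933)
solve A·x = −loads:
  F[0-1] = +4826.5198 N (tension)
  F[0-2] = -494.9314 N (compression)
  F[1-2] = -4387.9120 N (compression)
  F[1-3] = +4483.1629 N (tension)
  F[2-3] = -4459.4957 N (compression)
  Rx@0 = -1707.6100 N
  Ry@0 = -4294.6600 N
  Ry@2 = +8103.6800 N

4483.163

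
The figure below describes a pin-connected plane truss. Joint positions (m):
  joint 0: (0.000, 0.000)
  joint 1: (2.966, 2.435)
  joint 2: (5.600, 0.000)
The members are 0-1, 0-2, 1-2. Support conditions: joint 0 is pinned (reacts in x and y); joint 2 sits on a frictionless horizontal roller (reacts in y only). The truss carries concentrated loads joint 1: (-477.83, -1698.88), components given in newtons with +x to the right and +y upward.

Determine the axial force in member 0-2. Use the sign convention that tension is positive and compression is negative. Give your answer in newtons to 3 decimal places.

N=3 nodes, M=3 members, R=3 reactions → 2N=6, M+R=6
member 0 (0-1): L=3.8375, (cx,cy)=(0.7729,0.6345)
member 1 (0-2): L=5.6000, (cx,cy)=(1.0000,0.0000)
member 2 (1-2): L=3.5871, (cx,cy)=(0.7343,-0.6788)
solve A·x = −loads:
  F[0-1] = -1586.7711 N (compression)
  F[0-2] = +748.5849 N (tension)
  F[1-2] = -1019.4525 N (compression)
  Rx@0 = +477.8300 N
  Ry@0 = +1006.8511 N
  Ry@2 = +692.0289 N

748.585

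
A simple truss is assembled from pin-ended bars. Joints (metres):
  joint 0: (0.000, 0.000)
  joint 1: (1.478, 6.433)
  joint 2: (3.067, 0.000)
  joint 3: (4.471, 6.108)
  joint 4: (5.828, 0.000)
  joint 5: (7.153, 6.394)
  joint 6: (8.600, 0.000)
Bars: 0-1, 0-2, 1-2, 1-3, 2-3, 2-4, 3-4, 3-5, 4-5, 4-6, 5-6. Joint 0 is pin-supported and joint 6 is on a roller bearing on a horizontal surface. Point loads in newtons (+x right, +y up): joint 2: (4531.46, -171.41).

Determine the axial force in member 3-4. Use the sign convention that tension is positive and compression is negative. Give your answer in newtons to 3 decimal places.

N=7 nodes, M=11 members, R=3 reactions → 2N=14, M+R=14
member 0 (0-1): L=6.6006, (cx,cy)=(0.2239,0.9746)
member 1 (0-2): L=3.0670, (cx,cy)=(1.0000,0.0000)
member 2 (1-2): L=6.6263, (cx,cy)=(0.2398,-0.9708)
member 3 (1-3): L=3.0106, (cx,cy)=(0.9942,-0.1080)
member 4 (2-3): L=6.2673, (cx,cy)=(0.2240,0.9746)
member 5 (2-4): L=2.7610, (cx,cy)=(1.0000,0.0000)
member 6 (3-4): L=6.2569, (cx,cy)=(0.2169,-0.9762)
member 7 (3-5): L=2.6972, (cx,cy)=(0.9944,0.1060)
member 8 (4-5): L=6.5298, (cx,cy)=(0.2029,0.9792)
member 9 (4-6): L=2.7720, (cx,cy)=(1.0000,0.0000)
member 10 (5-6): L=6.5557, (cx,cy)=(0.2207,-0.9753)
solve A·x = −loads:
  F[0-1] = -113.1536 N (compression)
  F[0-2] = +4556.7972 N (tension)
  F[1-2] = +119.6377 N (tension)
  F[1-3] = -54.3440 N (compression)
  F[2-3] = +56.7042 N (tension)
  F[2-4] = +41.3235 N (tension)
  F[3-4] = -65.5804 N (compression)
  F[3-5] = -27.2541 N (compression)
  F[4-5] = +65.3796 N (tension)
  F[4-6] = +13.8340 N (tension)
  F[5-6] = -62.6754 N (compression)
  Rx@0 = -4531.4600 N
  Ry@0 = +110.2804 N
  Ry@6 = +61.1296 N

-65.580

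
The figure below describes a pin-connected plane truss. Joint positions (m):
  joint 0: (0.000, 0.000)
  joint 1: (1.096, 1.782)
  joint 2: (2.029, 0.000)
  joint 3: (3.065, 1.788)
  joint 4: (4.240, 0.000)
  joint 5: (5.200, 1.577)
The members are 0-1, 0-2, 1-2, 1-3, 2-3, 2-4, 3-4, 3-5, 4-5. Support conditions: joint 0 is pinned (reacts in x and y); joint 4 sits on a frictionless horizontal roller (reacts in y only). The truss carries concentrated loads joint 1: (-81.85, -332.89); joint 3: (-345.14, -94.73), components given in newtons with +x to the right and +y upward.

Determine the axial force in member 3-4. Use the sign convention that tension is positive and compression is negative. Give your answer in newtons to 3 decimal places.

N=6 nodes, M=9 members, R=3 reactions → 2N=12, M+R=12
member 0 (0-1): L=2.0921, (cx,cy)=(0.5239,0.8518)
member 1 (0-2): L=2.0290, (cx,cy)=(1.0000,0.0000)
member 2 (1-2): L=2.0115, (cx,cy)=(0.4638,-0.8859)
member 3 (1-3): L=1.9690, (cx,cy)=(1.0000,0.0030)
member 4 (2-3): L=2.0665, (cx,cy)=(0.5013,0.8652)
member 5 (2-4): L=2.2110, (cx,cy)=(1.0000,0.0000)
member 6 (3-4): L=2.1395, (cx,cy)=(0.5492,-0.8357)
member 7 (3-5): L=2.1454, (cx,cy)=(0.9952,-0.0983)
member 8 (4-5): L=1.8462, (cx,cy)=(0.5200,0.8542)
solve A·x = −loads:
  F[0-1] = -531.8660 N (compression)
  F[0-2] = -148.3539 N (compression)
  F[1-2] = +134.7277 N (tension)
  F[1-3] = -259.2794 N (compression)
  F[2-3] = -137.9462 N (compression)
  F[2-4] = -16.7036 N (compression)
  F[3-4] = +30.4152 N (tension)
  F[3-5] = -0.0000 N (tension)
  F[4-5] = +0.0000 N (tension)
  Rx@0 = +426.9900 N
  Ry@0 = +453.0380 N
  Ry@4 = -25.4180 N

30.415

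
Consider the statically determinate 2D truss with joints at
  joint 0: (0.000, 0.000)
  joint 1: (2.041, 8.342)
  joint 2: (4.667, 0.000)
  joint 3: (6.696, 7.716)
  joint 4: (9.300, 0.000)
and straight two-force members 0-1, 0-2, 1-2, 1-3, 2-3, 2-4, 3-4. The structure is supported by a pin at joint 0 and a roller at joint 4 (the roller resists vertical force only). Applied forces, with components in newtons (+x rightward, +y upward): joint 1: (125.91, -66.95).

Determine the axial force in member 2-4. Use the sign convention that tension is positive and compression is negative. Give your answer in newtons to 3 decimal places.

43.074

N=5 nodes, M=7 members, R=3 reactions → 2N=10, M+R=10
member 0 (0-1): L=8.5881, (cx,cy)=(0.2377,0.9713)
member 1 (0-2): L=4.6670, (cx,cy)=(1.0000,0.0000)
member 2 (1-2): L=8.7456, (cx,cy)=(0.3003,-0.9539)
member 3 (1-3): L=4.6969, (cx,cy)=(0.9911,-0.1333)
member 4 (2-3): L=7.9783, (cx,cy)=(0.2543,0.9671)
member 5 (2-4): L=4.6330, (cx,cy)=(1.0000,0.0000)
member 6 (3-4): L=8.1436, (cx,cy)=(0.3198,-0.9475)
solve A·x = −loads:
  F[0-1] = +62.4728 N (tension)
  F[0-2] = +111.0630 N (tension)
  F[1-2] = -123.3719 N (compression)
  F[1-3] = -74.6848 N (compression)
  F[2-3] = +121.6796 N (tension)
  F[2-4] = +43.0736 N (tension)
  F[3-4] = -134.7052 N (compression)
  Rx@0 = -125.9100 N
  Ry@0 = -60.6829 N
  Ry@4 = +127.6329 N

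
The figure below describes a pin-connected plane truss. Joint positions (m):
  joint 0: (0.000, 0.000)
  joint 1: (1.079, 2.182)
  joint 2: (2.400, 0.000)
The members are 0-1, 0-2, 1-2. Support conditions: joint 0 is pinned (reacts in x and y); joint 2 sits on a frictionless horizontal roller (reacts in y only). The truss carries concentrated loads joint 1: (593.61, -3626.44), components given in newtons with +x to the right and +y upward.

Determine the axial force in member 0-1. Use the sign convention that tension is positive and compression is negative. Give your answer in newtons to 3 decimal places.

N=3 nodes, M=3 members, R=3 reactions → 2N=6, M+R=6
member 0 (0-1): L=2.4342, (cx,cy)=(0.4433,0.8964)
member 1 (0-2): L=2.4000, (cx,cy)=(1.0000,0.0000)
member 2 (1-2): L=2.5507, (cx,cy)=(0.5179,-0.8554)
solve A·x = −loads:
  F[0-1] = -1624.6968 N (compression)
  F[0-2] = +1313.7820 N (tension)
  F[1-2] = -2536.7812 N (compression)
  Rx@0 = -593.6100 N
  Ry@0 = +1456.3626 N
  Ry@2 = +2170.0774 N

-1624.697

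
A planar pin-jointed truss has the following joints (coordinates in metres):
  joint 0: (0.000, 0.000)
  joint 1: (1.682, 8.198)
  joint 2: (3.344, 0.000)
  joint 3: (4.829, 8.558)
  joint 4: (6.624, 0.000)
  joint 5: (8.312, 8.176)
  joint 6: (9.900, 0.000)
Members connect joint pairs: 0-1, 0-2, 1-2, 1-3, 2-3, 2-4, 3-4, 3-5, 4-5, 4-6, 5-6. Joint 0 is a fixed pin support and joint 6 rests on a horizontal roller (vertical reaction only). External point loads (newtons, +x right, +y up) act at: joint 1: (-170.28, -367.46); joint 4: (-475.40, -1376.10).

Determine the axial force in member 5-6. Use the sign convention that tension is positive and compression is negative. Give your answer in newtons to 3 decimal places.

N=7 nodes, M=11 members, R=3 reactions → 2N=14, M+R=14
member 0 (0-1): L=8.3688, (cx,cy)=(0.2010,0.9796)
member 1 (0-2): L=3.3440, (cx,cy)=(1.0000,0.0000)
member 2 (1-2): L=8.3648, (cx,cy)=(0.1987,-0.9801)
member 3 (1-3): L=3.1675, (cx,cy)=(0.9935,0.1137)
member 4 (2-3): L=8.6859, (cx,cy)=(0.1710,0.9853)
member 5 (2-4): L=3.2800, (cx,cy)=(1.0000,0.0000)
member 6 (3-4): L=8.7442, (cx,cy)=(0.2053,-0.9787)
member 7 (3-5): L=3.5039, (cx,cy)=(0.9940,-0.1090)
member 8 (4-5): L=8.3484, (cx,cy)=(0.2022,0.9793)
member 9 (4-6): L=3.2760, (cx,cy)=(1.0000,0.0000)
member 10 (5-6): L=8.3288, (cx,cy)=(0.1907,-0.9817)
solve A·x = −loads:
  F[0-1] = -920.1754 N (compression)
  F[0-2] = -460.7383 N (compression)
  F[1-2] = +530.7797 N (tension)
  F[1-3] = -120.9059 N (compression)
  F[2-3] = -527.9706 N (compression)
  F[2-4] = -265.0119 N (compression)
  F[3-4] = +582.5340 N (tension)
  F[3-5] = -331.9484 N (compression)
  F[4-5] = +822.9698 N (tension)
  F[4-6] = +163.5705 N (tension)
  F[5-6] = -857.8993 N (compression)
  Rx@0 = +645.6800 N
  Ry@0 = +901.3985 N
  Ry@6 = +842.1615 N

-857.899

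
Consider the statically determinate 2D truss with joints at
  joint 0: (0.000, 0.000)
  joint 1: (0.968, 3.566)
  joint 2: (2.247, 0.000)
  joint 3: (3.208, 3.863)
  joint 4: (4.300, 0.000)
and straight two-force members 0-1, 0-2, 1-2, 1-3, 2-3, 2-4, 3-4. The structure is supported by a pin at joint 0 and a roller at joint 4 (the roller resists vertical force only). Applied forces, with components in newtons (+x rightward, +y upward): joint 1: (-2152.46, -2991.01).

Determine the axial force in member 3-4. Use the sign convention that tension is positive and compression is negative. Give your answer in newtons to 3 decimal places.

N=5 nodes, M=7 members, R=3 reactions → 2N=10, M+R=10
member 0 (0-1): L=3.6950, (cx,cy)=(0.2620,0.9651)
member 1 (0-2): L=2.2470, (cx,cy)=(1.0000,0.0000)
member 2 (1-2): L=3.7884, (cx,cy)=(0.3376,-0.9413)
member 3 (1-3): L=2.2596, (cx,cy)=(0.9913,0.1314)
member 4 (2-3): L=3.9807, (cx,cy)=(0.2414,0.9704)
member 5 (2-4): L=2.0530, (cx,cy)=(1.0000,0.0000)
member 6 (3-4): L=4.0144, (cx,cy)=(0.2720,-0.9623)
solve A·x = −loads:
  F[0-1] = -4251.1963 N (compression)
  F[0-2] = -1038.7646 N (compression)
  F[1-2] = +1267.1201 N (tension)
  F[1-3] = +616.3231 N (tension)
  F[2-3] = -1229.0768 N (compression)
  F[2-4] = -314.2617 N (compression)
  F[3-4] = +1155.2795 N (tension)
  Rx@0 = +2152.4600 N
  Ry@0 = +4102.7250 N
  Ry@4 = -1111.7150 N

1155.280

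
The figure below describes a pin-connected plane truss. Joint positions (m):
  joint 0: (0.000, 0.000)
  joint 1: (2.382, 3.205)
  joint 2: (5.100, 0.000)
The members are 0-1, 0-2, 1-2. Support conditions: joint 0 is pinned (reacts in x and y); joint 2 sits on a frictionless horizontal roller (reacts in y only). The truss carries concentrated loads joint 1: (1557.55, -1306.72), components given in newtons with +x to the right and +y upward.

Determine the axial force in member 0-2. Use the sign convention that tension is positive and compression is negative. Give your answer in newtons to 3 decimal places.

N=3 nodes, M=3 members, R=3 reactions → 2N=6, M+R=6
member 0 (0-1): L=3.9932, (cx,cy)=(0.5965,0.8026)
member 1 (0-2): L=5.1000, (cx,cy)=(1.0000,0.0000)
member 2 (1-2): L=4.2023, (cx,cy)=(0.6468,-0.7627)
solve A·x = −loads:
  F[0-1] = +351.8639 N (tension)
  F[0-2] = +1347.6602 N (tension)
  F[1-2] = -2083.6307 N (compression)
  Rx@0 = -1557.5500 N
  Ry@0 = -282.4084 N
  Ry@2 = +1589.1284 N

1347.660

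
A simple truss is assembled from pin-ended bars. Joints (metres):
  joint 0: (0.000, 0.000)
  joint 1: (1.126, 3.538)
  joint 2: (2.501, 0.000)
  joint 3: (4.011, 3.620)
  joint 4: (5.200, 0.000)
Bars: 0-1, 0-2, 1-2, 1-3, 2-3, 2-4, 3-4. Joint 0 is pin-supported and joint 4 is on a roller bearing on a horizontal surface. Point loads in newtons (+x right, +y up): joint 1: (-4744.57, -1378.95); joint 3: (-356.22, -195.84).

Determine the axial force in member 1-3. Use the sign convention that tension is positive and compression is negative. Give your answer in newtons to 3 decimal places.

N=5 nodes, M=7 members, R=3 reactions → 2N=10, M+R=10
member 0 (0-1): L=3.7129, (cx,cy)=(0.3033,0.9529)
member 1 (0-2): L=2.5010, (cx,cy)=(1.0000,0.0000)
member 2 (1-2): L=3.7958, (cx,cy)=(0.3622,-0.9321)
member 3 (1-3): L=2.8862, (cx,cy)=(0.9996,0.0284)
member 4 (2-3): L=3.9223, (cx,cy)=(0.3850,0.9229)
member 5 (2-4): L=2.6990, (cx,cy)=(1.0000,0.0000)
member 6 (3-4): L=3.8103, (cx,cy)=(0.3121,-0.9501)
solve A·x = −loads:
  F[0-1] = -4828.6580 N (compression)
  F[0-2] = -3636.4012 N (compression)
  F[1-2] = +3518.2552 N (tension)
  F[1-3] = +2006.5284 N (tension)
  F[2-3] = -3553.1652 N (compression)
  F[2-4] = -994.0501 N (compression)
  F[3-4] = +3185.5293 N (tension)
  Rx@0 = +5100.7900 N
  Ry@0 = +4601.2502 N
  Ry@4 = -3026.4602 N

2006.528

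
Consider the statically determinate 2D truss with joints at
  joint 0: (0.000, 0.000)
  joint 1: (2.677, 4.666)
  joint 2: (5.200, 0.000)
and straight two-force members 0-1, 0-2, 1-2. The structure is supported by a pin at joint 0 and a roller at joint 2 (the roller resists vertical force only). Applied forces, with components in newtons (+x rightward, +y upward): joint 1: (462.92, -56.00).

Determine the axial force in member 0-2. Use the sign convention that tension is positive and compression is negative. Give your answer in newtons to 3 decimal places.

240.194

N=3 nodes, M=3 members, R=3 reactions → 2N=6, M+R=6
member 0 (0-1): L=5.3794, (cx,cy)=(0.4976,0.8674)
member 1 (0-2): L=5.2000, (cx,cy)=(1.0000,0.0000)
member 2 (1-2): L=5.3044, (cx,cy)=(0.4756,-0.8796)
solve A·x = −loads:
  F[0-1] = +447.5653 N (tension)
  F[0-2] = +240.1938 N (tension)
  F[1-2] = -504.9915 N (compression)
  Rx@0 = -462.9200 N
  Ry@0 = -388.2109 N
  Ry@2 = +444.2109 N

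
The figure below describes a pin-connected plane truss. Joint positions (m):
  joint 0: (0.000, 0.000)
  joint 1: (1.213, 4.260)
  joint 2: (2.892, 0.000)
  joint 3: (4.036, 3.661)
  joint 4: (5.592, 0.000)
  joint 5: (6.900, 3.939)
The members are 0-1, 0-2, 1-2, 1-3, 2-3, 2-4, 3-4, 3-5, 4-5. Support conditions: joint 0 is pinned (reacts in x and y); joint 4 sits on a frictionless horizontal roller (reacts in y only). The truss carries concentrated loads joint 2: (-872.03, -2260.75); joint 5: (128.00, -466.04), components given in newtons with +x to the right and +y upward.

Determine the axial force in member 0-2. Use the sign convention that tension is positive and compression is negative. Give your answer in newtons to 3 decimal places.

-489.929

N=6 nodes, M=9 members, R=3 reactions → 2N=12, M+R=12
member 0 (0-1): L=4.4293, (cx,cy)=(0.2739,0.9618)
member 1 (0-2): L=2.8920, (cx,cy)=(1.0000,0.0000)
member 2 (1-2): L=4.5789, (cx,cy)=(0.3667,-0.9303)
member 3 (1-3): L=2.8858, (cx,cy)=(0.9782,-0.2076)
member 4 (2-3): L=3.8356, (cx,cy)=(0.2983,0.9545)
member 5 (2-4): L=2.7000, (cx,cy)=(1.0000,0.0000)
member 6 (3-4): L=3.9779, (cx,cy)=(0.3912,-0.9203)
member 7 (3-5): L=2.8775, (cx,cy)=(0.9953,0.0966)
member 8 (4-5): L=4.1505, (cx,cy)=(0.3151,0.9490)
solve A·x = −loads:
  F[0-1] = -927.8630 N (compression)
  F[0-2] = -489.9289 N (compression)
  F[1-2] = +1109.9822 N (tension)
  F[1-3] = -675.8271 N (compression)
  F[2-3] = +1286.6429 N (tension)
  F[2-4] = +405.3542 N (tension)
  F[3-4] = -1456.0069 N (compression)
  F[3-5] = +293.5457 N (tension)
  F[4-5] = -520.9456 N (compression)
  Rx@0 = +744.0300 N
  Ry@0 = +892.3914 N
  Ry@4 = +1834.3986 N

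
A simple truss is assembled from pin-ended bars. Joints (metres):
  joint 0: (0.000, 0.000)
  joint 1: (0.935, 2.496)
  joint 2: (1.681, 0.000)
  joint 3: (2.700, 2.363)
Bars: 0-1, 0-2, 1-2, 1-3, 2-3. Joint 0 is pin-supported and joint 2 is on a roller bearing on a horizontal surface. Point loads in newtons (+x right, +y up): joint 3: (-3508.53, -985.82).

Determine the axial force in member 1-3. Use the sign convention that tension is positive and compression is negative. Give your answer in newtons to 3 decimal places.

N=4 nodes, M=5 members, R=3 reactions → 2N=8, M+R=8
member 0 (0-1): L=2.6654, (cx,cy)=(0.3508,0.9365)
member 1 (0-2): L=1.6810, (cx,cy)=(1.0000,0.0000)
member 2 (1-2): L=2.6051, (cx,cy)=(0.2864,-0.9581)
member 3 (1-3): L=1.7700, (cx,cy)=(0.9972,-0.0751)
member 4 (2-3): L=2.5733, (cx,cy)=(0.3960,0.9183)
solve A·x = −loads:
  F[0-1] = -4628.5187 N (compression)
  F[0-2] = -1884.8711 N (compression)
  F[1-2] = +4758.7103 N (tension)
  F[1-3] = -2994.8377 N (compression)
  F[2-3] = -1318.6435 N (compression)
  Rx@0 = +3508.5300 N
  Ry@0 = +4334.3878 N
  Ry@2 = -3348.5678 N

-2994.838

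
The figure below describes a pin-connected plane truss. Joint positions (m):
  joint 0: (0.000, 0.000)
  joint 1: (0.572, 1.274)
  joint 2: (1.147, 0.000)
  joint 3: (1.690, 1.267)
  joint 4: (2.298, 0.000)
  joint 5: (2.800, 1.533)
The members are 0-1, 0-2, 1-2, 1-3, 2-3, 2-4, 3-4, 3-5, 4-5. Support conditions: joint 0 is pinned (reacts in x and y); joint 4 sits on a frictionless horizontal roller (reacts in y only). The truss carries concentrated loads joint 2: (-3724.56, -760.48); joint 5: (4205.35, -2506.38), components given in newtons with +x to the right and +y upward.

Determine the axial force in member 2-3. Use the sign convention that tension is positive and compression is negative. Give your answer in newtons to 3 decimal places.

4079.113

N=6 nodes, M=9 members, R=3 reactions → 2N=12, M+R=12
member 0 (0-1): L=1.3965, (cx,cy)=(0.4096,0.9123)
member 1 (0-2): L=1.1470, (cx,cy)=(1.0000,0.0000)
member 2 (1-2): L=1.3977, (cx,cy)=(0.4114,-0.9115)
member 3 (1-3): L=1.1180, (cx,cy)=(1.0000,-0.0063)
member 4 (2-3): L=1.3785, (cx,cy)=(0.3939,0.9191)
member 5 (2-4): L=1.1510, (cx,cy)=(1.0000,0.0000)
member 6 (3-4): L=1.4053, (cx,cy)=(0.4326,-0.9016)
member 7 (3-5): L=1.1414, (cx,cy)=(0.9725,0.2330)
member 8 (4-5): L=1.6131, (cx,cy)=(0.3112,0.9503)
solve A·x = −loads:
  F[0-1] = +3257.8262 N (tension)
  F[0-2] = -853.5843 N (compression)
  F[1-2] = -3279.1317 N (compression)
  F[1-3] = +2683.3825 N (tension)
  F[2-3] = +4079.1130 N (tension)
  F[2-4] = -84.8213 N (compression)
  F[3-4] = -2690.2904 N (compression)
  F[3-5] = +5608.5151 N (tension)
  F[4-5] = -4012.6502 N (compression)
  Rx@0 = -480.7900 N
  Ry@0 = -2972.0156 N
  Ry@4 = +6238.8756 N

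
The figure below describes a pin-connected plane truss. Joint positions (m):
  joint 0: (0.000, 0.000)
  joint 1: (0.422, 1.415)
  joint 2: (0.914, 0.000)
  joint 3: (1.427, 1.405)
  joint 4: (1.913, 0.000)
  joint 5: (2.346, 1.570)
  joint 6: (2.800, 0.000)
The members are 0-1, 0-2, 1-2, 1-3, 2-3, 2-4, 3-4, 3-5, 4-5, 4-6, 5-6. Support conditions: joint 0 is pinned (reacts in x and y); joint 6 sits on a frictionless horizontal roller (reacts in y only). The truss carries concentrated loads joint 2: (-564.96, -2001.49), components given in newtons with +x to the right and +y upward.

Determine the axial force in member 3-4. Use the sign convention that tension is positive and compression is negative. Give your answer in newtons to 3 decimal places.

N=7 nodes, M=11 members, R=3 reactions → 2N=14, M+R=14
member 0 (0-1): L=1.4766, (cx,cy)=(0.2858,0.9583)
member 1 (0-2): L=0.9140, (cx,cy)=(1.0000,0.0000)
member 2 (1-2): L=1.4981, (cx,cy)=(0.3284,-0.9445)
member 3 (1-3): L=1.0050, (cx,cy)=(1.0000,-0.0099)
member 4 (2-3): L=1.4957, (cx,cy)=(0.3430,0.9393)
member 5 (2-4): L=0.9990, (cx,cy)=(1.0000,0.0000)
member 6 (3-4): L=1.4867, (cx,cy)=(0.3269,-0.9451)
member 7 (3-5): L=0.9337, (cx,cy)=(0.9843,0.1767)
member 8 (4-5): L=1.6286, (cx,cy)=(0.2659,0.9640)
member 9 (4-6): L=0.8870, (cx,cy)=(1.0000,0.0000)
member 10 (5-6): L=1.6343, (cx,cy)=(0.2778,-0.9606)
solve A·x = −loads:
  F[0-1] = -1406.8237 N (compression)
  F[0-2] = -162.8979 N (compression)
  F[1-2] = +1436.5212 N (tension)
  F[1-3] = -873.8834 N (compression)
  F[2-3] = +686.2756 N (tension)
  F[2-4] = +638.4631 N (tension)
  F[3-4] = -765.1051 N (compression)
  F[3-5] = -394.5579 N (compression)
  F[4-5] = +750.0644 N (tension)
  F[4-6] = +188.9286 N (tension)
  F[5-6] = -680.1116 N (compression)
  Rx@0 = +564.9600 N
  Ry@0 = +1348.1465 N
  Ry@6 = +653.3435 N

-765.105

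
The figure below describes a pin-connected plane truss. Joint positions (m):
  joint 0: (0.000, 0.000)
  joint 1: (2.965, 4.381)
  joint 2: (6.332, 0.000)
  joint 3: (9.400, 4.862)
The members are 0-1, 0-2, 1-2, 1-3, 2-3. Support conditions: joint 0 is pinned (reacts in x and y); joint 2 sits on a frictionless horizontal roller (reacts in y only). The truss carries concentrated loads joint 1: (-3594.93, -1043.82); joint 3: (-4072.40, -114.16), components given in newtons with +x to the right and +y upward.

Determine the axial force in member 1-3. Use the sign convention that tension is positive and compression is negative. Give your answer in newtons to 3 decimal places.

N=4 nodes, M=5 members, R=3 reactions → 2N=8, M+R=8
member 0 (0-1): L=5.2900, (cx,cy)=(0.5605,0.8282)
member 1 (0-2): L=6.3320, (cx,cy)=(1.0000,0.0000)
member 2 (1-2): L=5.5254, (cx,cy)=(0.6094,-0.7929)
member 3 (1-3): L=6.4530, (cx,cy)=(0.9972,0.0745)
member 4 (2-3): L=5.7491, (cx,cy)=(0.5337,0.8457)
solve A·x = −loads:
  F[0-1] = -7382.5835 N (compression)
  F[0-2] = -3529.4759 N (compression)
  F[1-2] = +5998.7631 N (tension)
  F[1-3] = -4210.1002 N (compression)
  F[2-3] = +236.0861 N (tension)
  Rx@0 = +7667.3300 N
  Ry@0 = +6113.9760 N
  Ry@2 = -4955.9960 N

-4210.100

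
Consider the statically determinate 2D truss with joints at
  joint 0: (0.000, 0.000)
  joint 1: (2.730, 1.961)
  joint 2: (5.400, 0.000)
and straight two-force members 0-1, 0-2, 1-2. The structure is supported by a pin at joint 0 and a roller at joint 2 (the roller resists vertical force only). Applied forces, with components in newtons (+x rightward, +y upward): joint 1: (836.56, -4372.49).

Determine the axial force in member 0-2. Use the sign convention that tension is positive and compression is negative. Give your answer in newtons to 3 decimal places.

N=3 nodes, M=3 members, R=3 reactions → 2N=6, M+R=6
member 0 (0-1): L=3.3613, (cx,cy)=(0.8122,0.5834)
member 1 (0-2): L=5.4000, (cx,cy)=(1.0000,0.0000)
member 2 (1-2): L=3.3128, (cx,cy)=(0.8060,-0.5920)
solve A·x = −loads:
  F[0-1] = -3185.0332 N (compression)
  F[0-2] = +3423.3891 N (tension)
  F[1-2] = -4247.5237 N (compression)
  Rx@0 = -836.5600 N
  Ry@0 = +1858.1582 N
  Ry@2 = +2514.3318 N

3423.389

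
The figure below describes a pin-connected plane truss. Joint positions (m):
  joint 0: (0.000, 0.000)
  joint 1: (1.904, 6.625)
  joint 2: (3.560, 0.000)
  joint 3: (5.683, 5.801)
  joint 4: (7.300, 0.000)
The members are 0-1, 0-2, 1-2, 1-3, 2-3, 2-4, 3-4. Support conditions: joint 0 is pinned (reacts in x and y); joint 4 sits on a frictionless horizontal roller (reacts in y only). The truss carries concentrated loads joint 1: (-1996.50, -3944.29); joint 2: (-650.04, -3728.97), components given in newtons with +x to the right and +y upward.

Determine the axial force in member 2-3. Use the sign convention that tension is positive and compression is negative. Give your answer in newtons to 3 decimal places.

N=5 nodes, M=7 members, R=3 reactions → 2N=10, M+R=10
member 0 (0-1): L=6.8932, (cx,cy)=(0.2762,0.9611)
member 1 (0-2): L=3.5600, (cx,cy)=(1.0000,0.0000)
member 2 (1-2): L=6.8288, (cx,cy)=(0.2425,-0.9702)
member 3 (1-3): L=3.8678, (cx,cy)=(0.9770,-0.2130)
member 4 (2-3): L=6.1773, (cx,cy)=(0.3437,0.9391)
member 5 (2-4): L=3.7400, (cx,cy)=(1.0000,0.0000)
member 6 (3-4): L=6.0221, (cx,cy)=(0.2685,-0.9633)
solve A·x = −loads:
  F[0-1] = -6906.5785 N (compression)
  F[0-2] = -738.8373 N (compression)
  F[1-2] = +2915.4104 N (tension)
  F[1-3] = -632.7183 N (compression)
  F[2-3] = +958.9965 N (tension)
  F[2-4] = +288.6061 N (tension)
  F[3-4] = -1074.8479 N (compression)
  Rx@0 = +2646.5400 N
  Ry@0 = +6637.8834 N
  Ry@4 = +1035.3766 N

958.997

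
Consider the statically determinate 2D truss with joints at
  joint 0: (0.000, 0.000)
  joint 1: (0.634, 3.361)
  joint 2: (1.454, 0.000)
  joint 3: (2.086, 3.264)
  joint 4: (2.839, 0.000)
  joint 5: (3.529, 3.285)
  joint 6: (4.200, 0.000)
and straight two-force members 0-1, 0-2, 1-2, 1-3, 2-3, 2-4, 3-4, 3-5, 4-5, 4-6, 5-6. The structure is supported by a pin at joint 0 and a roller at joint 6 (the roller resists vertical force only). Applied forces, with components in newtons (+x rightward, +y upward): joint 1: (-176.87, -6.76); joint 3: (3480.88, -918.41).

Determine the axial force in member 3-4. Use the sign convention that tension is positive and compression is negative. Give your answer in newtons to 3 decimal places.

-3118.860

N=7 nodes, M=11 members, R=3 reactions → 2N=14, M+R=14
member 0 (0-1): L=3.4203, (cx,cy)=(0.1854,0.9827)
member 1 (0-2): L=1.4540, (cx,cy)=(1.0000,0.0000)
member 2 (1-2): L=3.4596, (cx,cy)=(0.2370,-0.9715)
member 3 (1-3): L=1.4552, (cx,cy)=(0.9978,-0.0667)
member 4 (2-3): L=3.3246, (cx,cy)=(0.1901,0.9818)
member 5 (2-4): L=1.3850, (cx,cy)=(1.0000,0.0000)
member 6 (3-4): L=3.3497, (cx,cy)=(0.2248,-0.9744)
member 7 (3-5): L=1.4432, (cx,cy)=(0.9999,0.0146)
member 8 (4-5): L=3.3567, (cx,cy)=(0.2056,0.9786)
member 9 (4-6): L=1.3610, (cx,cy)=(1.0000,0.0000)
member 10 (5-6): L=3.3528, (cx,cy)=(0.2001,-0.9798)
solve A·x = −loads:
  F[0-1] = +2132.5548 N (tension)
  F[0-2] = +2908.7085 N (tension)
  F[1-2] = -2239.8743 N (compression)
  F[1-3] = +1105.5313 N (tension)
  F[2-3] = +2216.4635 N (tension)
  F[2-4] = +1956.4649 N (tension)
  F[3-4] = -3118.8595 N (compression)
  F[3-5] = -1255.4966 N (compression)
  F[4-5] = +3105.3526 N (tension)
  F[4-6] = +617.0273 N (tension)
  F[5-6] = -3083.1406 N (compression)
  Rx@0 = -3304.0100 N
  Ry@0 = -2095.5970 N
  Ry@6 = +3020.7670 N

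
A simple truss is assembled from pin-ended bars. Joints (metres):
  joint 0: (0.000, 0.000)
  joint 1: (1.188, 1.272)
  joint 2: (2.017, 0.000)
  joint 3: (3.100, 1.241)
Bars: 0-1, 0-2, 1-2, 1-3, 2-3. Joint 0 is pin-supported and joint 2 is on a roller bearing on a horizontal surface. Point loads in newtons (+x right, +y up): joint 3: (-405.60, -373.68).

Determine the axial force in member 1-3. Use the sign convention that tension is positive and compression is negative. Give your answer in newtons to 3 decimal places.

-78.397

N=4 nodes, M=5 members, R=3 reactions → 2N=8, M+R=8
member 0 (0-1): L=1.7405, (cx,cy)=(0.6826,0.7308)
member 1 (0-2): L=2.0170, (cx,cy)=(1.0000,0.0000)
member 2 (1-2): L=1.5183, (cx,cy)=(0.5460,-0.8378)
member 3 (1-3): L=1.9123, (cx,cy)=(0.9999,-0.0162)
member 4 (2-3): L=1.6471, (cx,cy)=(0.6575,0.7534)
solve A·x = −loads:
  F[0-1] = -66.9261 N (compression)
  F[0-2] = -359.9187 N (compression)
  F[1-2] = +59.8990 N (tension)
  F[1-3] = -78.3969 N (compression)
  F[2-3] = -497.6513 N (compression)
  Rx@0 = +405.6000 N
  Ry@0 = +48.9113 N
  Ry@2 = +324.7687 N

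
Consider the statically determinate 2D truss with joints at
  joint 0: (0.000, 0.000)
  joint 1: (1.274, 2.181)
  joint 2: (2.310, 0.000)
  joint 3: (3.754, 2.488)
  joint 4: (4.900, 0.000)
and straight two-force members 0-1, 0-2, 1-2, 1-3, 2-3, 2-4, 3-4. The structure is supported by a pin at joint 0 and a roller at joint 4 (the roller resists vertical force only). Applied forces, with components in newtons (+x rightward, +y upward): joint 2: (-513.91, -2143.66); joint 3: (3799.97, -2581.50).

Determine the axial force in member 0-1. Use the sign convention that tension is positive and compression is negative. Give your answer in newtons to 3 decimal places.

N=5 nodes, M=7 members, R=3 reactions → 2N=10, M+R=10
member 0 (0-1): L=2.5258, (cx,cy)=(0.5044,0.8635)
member 1 (0-2): L=2.3100, (cx,cy)=(1.0000,0.0000)
member 2 (1-2): L=2.4146, (cx,cy)=(0.4291,-0.9033)
member 3 (1-3): L=2.4989, (cx,cy)=(0.9924,0.1229)
member 4 (2-3): L=2.8767, (cx,cy)=(0.5020,0.8649)
member 5 (2-4): L=2.5900, (cx,cy)=(1.0000,0.0000)
member 6 (3-4): L=2.7392, (cx,cy)=(0.4184,-0.9083)
solve A·x = −loads:
  F[0-1] = +223.0769 N (tension)
  F[0-2] = +3173.5427 N (tension)
  F[1-2] = -186.8419 N (compression)
  F[1-3] = +194.1554 N (tension)
  F[2-3] = +2673.6801 N (tension)
  F[2-4] = +2265.1841 N (tension)
  F[3-4] = -5414.3917 N (compression)
  Rx@0 = -3286.0600 N
  Ry@0 = -192.6218 N
  Ry@4 = +4917.7818 N

223.077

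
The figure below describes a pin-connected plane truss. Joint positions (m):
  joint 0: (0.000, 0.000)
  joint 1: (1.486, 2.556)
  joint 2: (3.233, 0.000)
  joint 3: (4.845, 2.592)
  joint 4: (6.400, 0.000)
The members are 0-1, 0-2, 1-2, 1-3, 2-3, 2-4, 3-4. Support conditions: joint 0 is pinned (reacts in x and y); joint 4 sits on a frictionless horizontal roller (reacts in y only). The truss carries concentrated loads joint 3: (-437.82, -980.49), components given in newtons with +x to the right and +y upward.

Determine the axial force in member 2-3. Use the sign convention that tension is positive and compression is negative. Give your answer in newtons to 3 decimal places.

-482.767

N=5 nodes, M=7 members, R=3 reactions → 2N=10, M+R=10
member 0 (0-1): L=2.9566, (cx,cy)=(0.5026,0.8645)
member 1 (0-2): L=3.2330, (cx,cy)=(1.0000,0.0000)
member 2 (1-2): L=3.0960, (cx,cy)=(0.5643,-0.8256)
member 3 (1-3): L=3.3592, (cx,cy)=(0.9999,0.0107)
member 4 (2-3): L=3.0524, (cx,cy)=(0.5281,0.8492)
member 5 (2-4): L=3.1670, (cx,cy)=(1.0000,0.0000)
member 6 (3-4): L=3.0227, (cx,cy)=(0.5144,-0.8575)
solve A·x = −loads:
  F[0-1] = -480.6695 N (compression)
  F[0-2] = -196.2313 N (compression)
  F[1-2] = +496.5613 N (tension)
  F[1-3] = -521.8175 N (compression)
  F[2-3] = -482.7670 N (compression)
  F[2-4] = +338.9231 N (tension)
  F[3-4] = -658.8104 N (compression)
  Rx@0 = +437.8200 N
  Ry@0 = +415.5455 N
  Ry@4 = +564.9445 N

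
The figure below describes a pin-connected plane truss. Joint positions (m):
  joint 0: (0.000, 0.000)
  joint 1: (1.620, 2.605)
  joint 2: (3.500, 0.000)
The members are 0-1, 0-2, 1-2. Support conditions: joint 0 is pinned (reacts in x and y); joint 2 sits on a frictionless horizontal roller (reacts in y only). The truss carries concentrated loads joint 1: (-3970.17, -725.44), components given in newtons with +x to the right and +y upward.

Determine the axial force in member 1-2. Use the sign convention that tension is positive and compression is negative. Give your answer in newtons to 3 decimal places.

3230.011

N=3 nodes, M=3 members, R=3 reactions → 2N=6, M+R=6
member 0 (0-1): L=3.0676, (cx,cy)=(0.5281,0.8492)
member 1 (0-2): L=3.5000, (cx,cy)=(1.0000,0.0000)
member 2 (1-2): L=3.2125, (cx,cy)=(0.5852,-0.8109)
solve A·x = −loads:
  F[0-1] = -3938.5995 N (compression)
  F[0-2] = -1890.2233 N (compression)
  F[1-2] = +3230.0113 N (tension)
  Rx@0 = +3970.1700 N
  Ry@0 = +3344.6057 N
  Ry@2 = -2619.1657 N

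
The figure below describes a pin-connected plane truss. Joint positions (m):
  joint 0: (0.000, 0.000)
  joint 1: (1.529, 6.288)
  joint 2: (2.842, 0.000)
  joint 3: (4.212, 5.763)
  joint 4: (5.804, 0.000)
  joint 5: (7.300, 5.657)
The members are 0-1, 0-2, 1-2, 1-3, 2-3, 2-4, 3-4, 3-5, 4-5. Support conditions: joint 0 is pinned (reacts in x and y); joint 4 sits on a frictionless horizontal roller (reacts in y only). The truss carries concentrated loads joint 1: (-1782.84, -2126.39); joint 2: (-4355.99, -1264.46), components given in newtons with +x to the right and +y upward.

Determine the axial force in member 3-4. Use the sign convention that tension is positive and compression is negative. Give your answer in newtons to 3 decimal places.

N=6 nodes, M=9 members, R=3 reactions → 2N=12, M+R=12
member 0 (0-1): L=6.4712, (cx,cy)=(0.2363,0.9717)
member 1 (0-2): L=2.8420, (cx,cy)=(1.0000,0.0000)
member 2 (1-2): L=6.4236, (cx,cy)=(0.2044,-0.9789)
member 3 (1-3): L=2.7339, (cx,cy)=(0.9814,-0.1920)
member 4 (2-3): L=5.9236, (cx,cy)=(0.2313,0.9729)
member 5 (2-4): L=2.9620, (cx,cy)=(1.0000,0.0000)
member 6 (3-4): L=5.9788, (cx,cy)=(0.2663,-0.9639)
member 7 (3-5): L=3.0898, (cx,cy)=(0.9994,-0.0343)
member 8 (4-5): L=5.8515, (cx,cy)=(0.2557,0.9668)
solve A·x = −loads:
  F[0-1] = -4263.7546 N (compression)
  F[0-2] = -5131.4043 N (compression)
  F[1-2] = +1986.2910 N (tension)
  F[1-3] = +376.4186 N (tension)
  F[2-3] = -698.8418 N (compression)
  F[2-4] = -207.7860 N (compression)
  F[3-4] = +780.3523 N (tension)
  F[3-5] = -0.0000 N (compression)
  F[4-5] = +0.0000 N (tension)
  Rx@0 = +6138.8300 N
  Ry@0 = +4143.0299 N
  Ry@4 = -752.1799 N

780.352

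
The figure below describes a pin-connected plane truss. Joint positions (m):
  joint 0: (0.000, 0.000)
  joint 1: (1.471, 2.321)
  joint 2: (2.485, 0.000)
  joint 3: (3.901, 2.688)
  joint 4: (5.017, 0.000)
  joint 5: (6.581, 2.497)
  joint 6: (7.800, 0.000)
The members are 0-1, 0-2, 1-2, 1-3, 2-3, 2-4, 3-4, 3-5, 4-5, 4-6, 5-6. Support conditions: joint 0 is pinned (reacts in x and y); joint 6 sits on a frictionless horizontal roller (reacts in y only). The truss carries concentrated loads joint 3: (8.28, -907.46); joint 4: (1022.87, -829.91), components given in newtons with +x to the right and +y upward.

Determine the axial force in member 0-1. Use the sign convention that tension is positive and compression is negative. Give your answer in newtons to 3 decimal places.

-884.235

N=7 nodes, M=11 members, R=3 reactions → 2N=14, M+R=14
member 0 (0-1): L=2.7479, (cx,cy)=(0.5353,0.8446)
member 1 (0-2): L=2.4850, (cx,cy)=(1.0000,0.0000)
member 2 (1-2): L=2.5328, (cx,cy)=(0.4003,-0.9164)
member 3 (1-3): L=2.4576, (cx,cy)=(0.9888,0.1493)
member 4 (2-3): L=3.0382, (cx,cy)=(0.4661,0.8847)
member 5 (2-4): L=2.5320, (cx,cy)=(1.0000,0.0000)
member 6 (3-4): L=2.9105, (cx,cy)=(0.3834,-0.9236)
member 7 (3-5): L=2.6868, (cx,cy)=(0.9975,-0.0711)
member 8 (4-5): L=2.9464, (cx,cy)=(0.5308,0.8475)
member 9 (4-6): L=2.7830, (cx,cy)=(1.0000,0.0000)
member 10 (5-6): L=2.7787, (cx,cy)=(0.4387,-0.8986)
solve A·x = −loads:
  F[0-1] = -884.2346 N (compression)
  F[0-2] = +1504.4988 N (tension)
  F[1-2] = +691.3991 N (tension)
  F[1-3] = -758.6523 N (compression)
  F[2-3] = -716.1081 N (compression)
  F[2-4] = +2115.0531 N (tension)
  F[3-4] = -92.3347 N (compression)
  F[3-5] = -1059.4583 N (compression)
  F[4-5] = +1079.8882 N (tension)
  F[4-6] = +483.5491 N (tension)
  F[5-6] = -1102.2315 N (compression)
  Rx@0 = -1031.1500 N
  Ry@0 = +746.8679 N
  Ry@6 = +990.5021 N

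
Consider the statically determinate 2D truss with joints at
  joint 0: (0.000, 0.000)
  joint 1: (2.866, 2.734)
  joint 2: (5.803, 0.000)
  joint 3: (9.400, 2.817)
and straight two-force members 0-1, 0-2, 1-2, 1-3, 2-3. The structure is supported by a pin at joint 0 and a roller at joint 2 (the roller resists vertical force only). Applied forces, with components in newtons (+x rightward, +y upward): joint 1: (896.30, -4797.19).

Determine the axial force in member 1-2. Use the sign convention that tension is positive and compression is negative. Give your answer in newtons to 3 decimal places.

-4097.001

N=4 nodes, M=5 members, R=3 reactions → 2N=8, M+R=8
member 0 (0-1): L=3.9609, (cx,cy)=(0.7236,0.6902)
member 1 (0-2): L=5.8030, (cx,cy)=(1.0000,0.0000)
member 2 (1-2): L=4.0126, (cx,cy)=(0.7319,-0.6814)
member 3 (1-3): L=6.5345, (cx,cy)=(0.9999,0.0127)
member 4 (2-3): L=4.5688, (cx,cy)=(0.7873,0.6166)
solve A·x = −loads:
  F[0-1] = -2905.7157 N (compression)
  F[0-2] = +2998.7983 N (tension)
  F[1-2] = -4097.0006 N (compression)
  F[1-3] = +0.0000 N (tension)
  F[2-3] = -0.0000 N (compression)
  Rx@0 = -896.3000 N
  Ry@0 = +2005.6631 N
  Ry@2 = +2791.5269 N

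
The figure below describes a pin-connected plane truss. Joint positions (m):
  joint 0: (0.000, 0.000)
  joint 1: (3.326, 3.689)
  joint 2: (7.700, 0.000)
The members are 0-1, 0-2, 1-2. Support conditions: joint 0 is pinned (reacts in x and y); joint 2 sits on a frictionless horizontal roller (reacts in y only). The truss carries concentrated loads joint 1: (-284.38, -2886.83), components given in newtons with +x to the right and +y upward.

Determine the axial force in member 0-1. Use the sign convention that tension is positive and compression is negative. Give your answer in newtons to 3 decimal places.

-2391.417

N=3 nodes, M=3 members, R=3 reactions → 2N=6, M+R=6
member 0 (0-1): L=4.9670, (cx,cy)=(0.6696,0.7427)
member 1 (0-2): L=7.7000, (cx,cy)=(1.0000,0.0000)
member 2 (1-2): L=5.7219, (cx,cy)=(0.7644,-0.6447)
solve A·x = −loads:
  F[0-1] = -2391.4172 N (compression)
  F[0-2] = +1316.9626 N (tension)
  F[1-2] = -1722.8123 N (compression)
  Rx@0 = +284.3800 N
  Ry@0 = +1776.1133 N
  Ry@2 = +1110.7167 N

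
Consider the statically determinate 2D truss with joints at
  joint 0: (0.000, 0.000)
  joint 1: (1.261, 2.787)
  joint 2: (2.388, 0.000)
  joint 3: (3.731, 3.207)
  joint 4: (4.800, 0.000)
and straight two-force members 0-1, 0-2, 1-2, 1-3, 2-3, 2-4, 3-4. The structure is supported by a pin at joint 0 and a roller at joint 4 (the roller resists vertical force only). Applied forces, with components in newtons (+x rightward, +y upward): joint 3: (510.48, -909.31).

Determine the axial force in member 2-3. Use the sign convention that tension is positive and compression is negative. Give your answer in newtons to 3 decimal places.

129.735

N=5 nodes, M=7 members, R=3 reactions → 2N=10, M+R=10
member 0 (0-1): L=3.0590, (cx,cy)=(0.4122,0.9111)
member 1 (0-2): L=2.3880, (cx,cy)=(1.0000,0.0000)
member 2 (1-2): L=3.0062, (cx,cy)=(0.3749,-0.9271)
member 3 (1-3): L=2.5055, (cx,cy)=(0.9858,0.1676)
member 4 (2-3): L=3.4769, (cx,cy)=(0.3863,0.9224)
member 5 (2-4): L=2.4120, (cx,cy)=(1.0000,0.0000)
member 6 (3-4): L=3.3805, (cx,cy)=(0.3162,-0.9487)
solve A·x = −loads:
  F[0-1] = +152.0759 N (tension)
  F[0-2] = +447.7904 N (tension)
  F[1-2] = -129.0791 N (compression)
  F[1-3] = +112.6741 N (tension)
  F[2-3] = +129.7347 N (tension)
  F[2-4] = +349.2878 N (tension)
  F[3-4] = -1104.5451 N (compression)
  Rx@0 = -510.4800 N
  Ry@0 = -138.5535 N
  Ry@4 = +1047.8635 N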